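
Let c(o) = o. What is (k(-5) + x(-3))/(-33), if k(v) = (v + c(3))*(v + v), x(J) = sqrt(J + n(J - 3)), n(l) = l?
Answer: -20/33 - I/11 ≈ -0.60606 - 0.090909*I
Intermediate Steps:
x(J) = sqrt(-3 + 2*J) (x(J) = sqrt(J + (J - 3)) = sqrt(J + (-3 + J)) = sqrt(-3 + 2*J))
k(v) = 2*v*(3 + v) (k(v) = (v + 3)*(v + v) = (3 + v)*(2*v) = 2*v*(3 + v))
(k(-5) + x(-3))/(-33) = (2*(-5)*(3 - 5) + sqrt(-3 + 2*(-3)))/(-33) = (2*(-5)*(-2) + sqrt(-3 - 6))*(-1/33) = (20 + sqrt(-9))*(-1/33) = (20 + 3*I)*(-1/33) = -20/33 - I/11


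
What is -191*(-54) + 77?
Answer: 10391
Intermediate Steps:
-191*(-54) + 77 = 10314 + 77 = 10391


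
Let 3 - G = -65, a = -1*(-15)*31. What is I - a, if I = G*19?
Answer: 827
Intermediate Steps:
a = 465 (a = 15*31 = 465)
G = 68 (G = 3 - 1*(-65) = 3 + 65 = 68)
I = 1292 (I = 68*19 = 1292)
I - a = 1292 - 1*465 = 1292 - 465 = 827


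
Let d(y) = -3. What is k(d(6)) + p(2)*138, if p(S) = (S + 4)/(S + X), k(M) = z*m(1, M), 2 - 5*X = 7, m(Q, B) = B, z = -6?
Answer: 846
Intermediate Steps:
X = -1 (X = ⅖ - ⅕*7 = ⅖ - 7/5 = -1)
k(M) = -6*M
p(S) = (4 + S)/(-1 + S) (p(S) = (S + 4)/(S - 1) = (4 + S)/(-1 + S))
k(d(6)) + p(2)*138 = -6*(-3) + ((4 + 2)/(-1 + 2))*138 = 18 + (6/1)*138 = 18 + (1*6)*138 = 18 + 6*138 = 18 + 828 = 846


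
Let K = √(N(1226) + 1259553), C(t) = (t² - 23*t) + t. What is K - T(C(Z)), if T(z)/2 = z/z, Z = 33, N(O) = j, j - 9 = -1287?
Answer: -2 + 5*√50331 ≈ 1119.7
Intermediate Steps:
j = -1278 (j = 9 - 1287 = -1278)
N(O) = -1278
C(t) = t² - 22*t
T(z) = 2 (T(z) = 2*(z/z) = 2*1 = 2)
K = 5*√50331 (K = √(-1278 + 1259553) = √1258275 = 5*√50331 ≈ 1121.7)
K - T(C(Z)) = 5*√50331 - 1*2 = 5*√50331 - 2 = -2 + 5*√50331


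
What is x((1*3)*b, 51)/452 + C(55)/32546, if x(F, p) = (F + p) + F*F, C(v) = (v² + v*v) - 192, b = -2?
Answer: 2642021/7355396 ≈ 0.35919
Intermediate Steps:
C(v) = -192 + 2*v² (C(v) = (v² + v²) - 192 = 2*v² - 192 = -192 + 2*v²)
x(F, p) = F + p + F² (x(F, p) = (F + p) + F² = F + p + F²)
x((1*3)*b, 51)/452 + C(55)/32546 = ((1*3)*(-2) + 51 + ((1*3)*(-2))²)/452 + (-192 + 2*55²)/32546 = (3*(-2) + 51 + (3*(-2))²)*(1/452) + (-192 + 2*3025)*(1/32546) = (-6 + 51 + (-6)²)*(1/452) + (-192 + 6050)*(1/32546) = (-6 + 51 + 36)*(1/452) + 5858*(1/32546) = 81*(1/452) + 2929/16273 = 81/452 + 2929/16273 = 2642021/7355396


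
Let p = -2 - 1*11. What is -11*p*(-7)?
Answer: -1001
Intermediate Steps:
p = -13 (p = -2 - 11 = -13)
-11*p*(-7) = -11*(-13)*(-7) = 143*(-7) = -1001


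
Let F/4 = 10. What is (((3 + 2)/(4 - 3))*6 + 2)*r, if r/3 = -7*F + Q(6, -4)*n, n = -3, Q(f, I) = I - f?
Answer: -24000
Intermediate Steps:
F = 40 (F = 4*10 = 40)
r = -750 (r = 3*(-7*40 + (-4 - 1*6)*(-3)) = 3*(-280 + (-4 - 6)*(-3)) = 3*(-280 - 10*(-3)) = 3*(-280 + 30) = 3*(-250) = -750)
(((3 + 2)/(4 - 3))*6 + 2)*r = (((3 + 2)/(4 - 3))*6 + 2)*(-750) = ((5/1)*6 + 2)*(-750) = ((5*1)*6 + 2)*(-750) = (5*6 + 2)*(-750) = (30 + 2)*(-750) = 32*(-750) = -24000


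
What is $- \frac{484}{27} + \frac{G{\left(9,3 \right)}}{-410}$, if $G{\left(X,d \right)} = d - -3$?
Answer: $- \frac{99301}{5535} \approx -17.941$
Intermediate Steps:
$G{\left(X,d \right)} = 3 + d$ ($G{\left(X,d \right)} = d + 3 = 3 + d$)
$- \frac{484}{27} + \frac{G{\left(9,3 \right)}}{-410} = - \frac{484}{27} + \frac{3 + 3}{-410} = \left(-484\right) \frac{1}{27} + 6 \left(- \frac{1}{410}\right) = - \frac{484}{27} - \frac{3}{205} = - \frac{99301}{5535}$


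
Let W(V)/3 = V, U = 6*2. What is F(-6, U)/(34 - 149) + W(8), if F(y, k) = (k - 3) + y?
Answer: 2757/115 ≈ 23.974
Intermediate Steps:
U = 12
F(y, k) = -3 + k + y (F(y, k) = (-3 + k) + y = -3 + k + y)
W(V) = 3*V
F(-6, U)/(34 - 149) + W(8) = (-3 + 12 - 6)/(34 - 149) + 3*8 = 3/(-115) + 24 = -1/115*3 + 24 = -3/115 + 24 = 2757/115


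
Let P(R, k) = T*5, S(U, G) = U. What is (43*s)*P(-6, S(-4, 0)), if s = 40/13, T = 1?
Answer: 8600/13 ≈ 661.54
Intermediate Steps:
s = 40/13 (s = 40*(1/13) = 40/13 ≈ 3.0769)
P(R, k) = 5 (P(R, k) = 1*5 = 5)
(43*s)*P(-6, S(-4, 0)) = (43*(40/13))*5 = (1720/13)*5 = 8600/13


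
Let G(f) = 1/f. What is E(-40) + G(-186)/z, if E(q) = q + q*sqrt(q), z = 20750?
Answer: -154380001/3859500 - 80*I*sqrt(10) ≈ -40.0 - 252.98*I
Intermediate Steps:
E(q) = q + q**(3/2)
E(-40) + G(-186)/z = (-40 + (-40)**(3/2)) + 1/(-186*20750) = (-40 - 80*I*sqrt(10)) - 1/186*1/20750 = (-40 - 80*I*sqrt(10)) - 1/3859500 = -154380001/3859500 - 80*I*sqrt(10)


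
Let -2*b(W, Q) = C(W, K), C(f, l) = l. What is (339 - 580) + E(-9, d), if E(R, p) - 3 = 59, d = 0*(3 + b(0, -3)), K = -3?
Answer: -179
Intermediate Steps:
b(W, Q) = 3/2 (b(W, Q) = -½*(-3) = 3/2)
d = 0 (d = 0*(3 + 3/2) = 0*(9/2) = 0)
E(R, p) = 62 (E(R, p) = 3 + 59 = 62)
(339 - 580) + E(-9, d) = (339 - 580) + 62 = -241 + 62 = -179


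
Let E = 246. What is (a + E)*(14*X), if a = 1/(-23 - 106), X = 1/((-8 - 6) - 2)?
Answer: -222131/1032 ≈ -215.24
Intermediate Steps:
X = -1/16 (X = 1/(-14 - 2) = 1/(-16) = -1/16 ≈ -0.062500)
a = -1/129 (a = 1/(-129) = -1/129 ≈ -0.0077519)
(a + E)*(14*X) = (-1/129 + 246)*(14*(-1/16)) = (31733/129)*(-7/8) = -222131/1032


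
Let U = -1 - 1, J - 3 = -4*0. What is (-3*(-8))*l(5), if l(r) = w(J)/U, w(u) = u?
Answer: -36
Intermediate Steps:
J = 3 (J = 3 - 4*0 = 3 + 0 = 3)
U = -2
l(r) = -3/2 (l(r) = 3/(-2) = 3*(-½) = -3/2)
(-3*(-8))*l(5) = -3*(-8)*(-3/2) = 24*(-3/2) = -36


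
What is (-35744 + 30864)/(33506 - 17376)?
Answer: -488/1613 ≈ -0.30254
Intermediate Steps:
(-35744 + 30864)/(33506 - 17376) = -4880/16130 = -4880*1/16130 = -488/1613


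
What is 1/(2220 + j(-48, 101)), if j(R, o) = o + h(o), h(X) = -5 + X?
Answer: 1/2417 ≈ 0.00041374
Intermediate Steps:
j(R, o) = -5 + 2*o (j(R, o) = o + (-5 + o) = -5 + 2*o)
1/(2220 + j(-48, 101)) = 1/(2220 + (-5 + 2*101)) = 1/(2220 + (-5 + 202)) = 1/(2220 + 197) = 1/2417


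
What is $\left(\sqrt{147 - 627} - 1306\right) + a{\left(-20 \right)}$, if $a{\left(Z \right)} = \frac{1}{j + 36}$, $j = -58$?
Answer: $- \frac{28733}{22} + 4 i \sqrt{30} \approx -1306.0 + 21.909 i$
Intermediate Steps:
$a{\left(Z \right)} = - \frac{1}{22}$ ($a{\left(Z \right)} = \frac{1}{-58 + 36} = \frac{1}{-22} = - \frac{1}{22}$)
$\left(\sqrt{147 - 627} - 1306\right) + a{\left(-20 \right)} = \left(\sqrt{147 - 627} - 1306\right) - \frac{1}{22} = \left(\sqrt{-480} - 1306\right) - \frac{1}{22} = \left(4 i \sqrt{30} - 1306\right) - \frac{1}{22} = \left(-1306 + 4 i \sqrt{30}\right) - \frac{1}{22} = - \frac{28733}{22} + 4 i \sqrt{30}$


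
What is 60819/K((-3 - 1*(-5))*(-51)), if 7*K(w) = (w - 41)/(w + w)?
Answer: 7895412/13 ≈ 6.0734e+5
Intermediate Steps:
K(w) = (-41 + w)/(14*w) (K(w) = ((w - 41)/(w + w))/7 = ((-41 + w)/((2*w)))/7 = ((-41 + w)*(1/(2*w)))/7 = ((-41 + w)/(2*w))/7 = (-41 + w)/(14*w))
60819/K((-3 - 1*(-5))*(-51)) = 60819/(((-41 + (-3 - 1*(-5))*(-51))/(14*(((-3 - 1*(-5))*(-51)))))) = 60819/(((-41 + (-3 + 5)*(-51))/(14*(((-3 + 5)*(-51)))))) = 60819/(((-41 + 2*(-51))/(14*((2*(-51)))))) = 60819/(((1/14)*(-41 - 102)/(-102))) = 60819/(((1/14)*(-1/102)*(-143))) = 60819/(143/1428) = 60819*(1428/143) = 7895412/13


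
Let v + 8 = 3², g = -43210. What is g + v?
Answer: -43209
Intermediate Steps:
v = 1 (v = -8 + 3² = -8 + 9 = 1)
g + v = -43210 + 1 = -43209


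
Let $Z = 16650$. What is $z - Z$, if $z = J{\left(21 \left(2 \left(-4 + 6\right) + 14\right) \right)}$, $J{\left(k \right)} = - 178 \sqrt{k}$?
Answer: $-16650 - 534 \sqrt{42} \approx -20111.0$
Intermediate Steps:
$z = - 534 \sqrt{42}$ ($z = - 178 \sqrt{21 \left(2 \left(-4 + 6\right) + 14\right)} = - 178 \sqrt{21 \left(2 \cdot 2 + 14\right)} = - 178 \sqrt{21 \left(4 + 14\right)} = - 178 \sqrt{21 \cdot 18} = - 178 \sqrt{378} = - 178 \cdot 3 \sqrt{42} = - 534 \sqrt{42} \approx -3460.7$)
$z - Z = - 534 \sqrt{42} - 16650 = -16650 - 534 \sqrt{42}$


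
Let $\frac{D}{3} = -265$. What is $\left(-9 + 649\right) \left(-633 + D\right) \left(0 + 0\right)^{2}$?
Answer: $0$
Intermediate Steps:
$D = -795$ ($D = 3 \left(-265\right) = -795$)
$\left(-9 + 649\right) \left(-633 + D\right) \left(0 + 0\right)^{2} = \left(-9 + 649\right) \left(-633 - 795\right) \left(0 + 0\right)^{2} = 640 \left(-1428\right) 0^{2} = \left(-913920\right) 0 = 0$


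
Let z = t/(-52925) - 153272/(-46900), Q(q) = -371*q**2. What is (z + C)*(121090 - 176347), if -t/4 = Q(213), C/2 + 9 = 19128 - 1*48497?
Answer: 11761268310136518/3545975 ≈ 3.3168e+9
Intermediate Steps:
C = -58756 (C = -18 + 2*(19128 - 1*48497) = -18 + 2*(19128 - 48497) = -18 + 2*(-29369) = -18 - 58738 = -58756)
t = 67327596 (t = -(-1484)*213**2 = -(-1484)*45369 = -4*(-16831899) = 67327596)
z = -4499360474/3545975 (z = 67327596/(-52925) - 153272/(-46900) = 67327596*(-1/52925) - 153272*(-1/46900) = -67327596/52925 + 5474/1675 = -4499360474/3545975 ≈ -1268.9)
(z + C)*(121090 - 176347) = (-4499360474/3545975 - 58756)*(121090 - 176347) = -212846667574/3545975*(-55257) = 11761268310136518/3545975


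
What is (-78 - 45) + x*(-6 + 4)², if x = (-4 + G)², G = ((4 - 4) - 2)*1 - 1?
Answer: 73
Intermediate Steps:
G = -3 (G = (0 - 2)*1 - 1 = -2*1 - 1 = -2 - 1 = -3)
x = 49 (x = (-4 - 3)² = (-7)² = 49)
(-78 - 45) + x*(-6 + 4)² = (-78 - 45) + 49*(-6 + 4)² = -123 + 49*(-2)² = -123 + 49*4 = -123 + 196 = 73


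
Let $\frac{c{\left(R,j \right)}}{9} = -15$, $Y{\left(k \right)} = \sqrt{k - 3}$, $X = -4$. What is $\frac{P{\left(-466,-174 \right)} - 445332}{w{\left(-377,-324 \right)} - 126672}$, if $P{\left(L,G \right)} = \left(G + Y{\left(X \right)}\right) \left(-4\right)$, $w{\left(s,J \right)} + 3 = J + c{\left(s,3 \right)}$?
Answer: $\frac{24702}{7063} + \frac{2 i \sqrt{7}}{63567} \approx 3.4974 + 8.3243 \cdot 10^{-5} i$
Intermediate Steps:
$Y{\left(k \right)} = \sqrt{-3 + k}$
$c{\left(R,j \right)} = -135$ ($c{\left(R,j \right)} = 9 \left(-15\right) = -135$)
$w{\left(s,J \right)} = -138 + J$ ($w{\left(s,J \right)} = -3 + \left(J - 135\right) = -3 + \left(-135 + J\right) = -138 + J$)
$P{\left(L,G \right)} = - 4 G - 4 i \sqrt{7}$ ($P{\left(L,G \right)} = \left(G + \sqrt{-3 - 4}\right) \left(-4\right) = \left(G + \sqrt{-7}\right) \left(-4\right) = \left(G + i \sqrt{7}\right) \left(-4\right) = - 4 G - 4 i \sqrt{7}$)
$\frac{P{\left(-466,-174 \right)} - 445332}{w{\left(-377,-324 \right)} - 126672} = \frac{\left(\left(-4\right) \left(-174\right) - 4 i \sqrt{7}\right) - 445332}{\left(-138 - 324\right) - 126672} = \frac{\left(696 - 4 i \sqrt{7}\right) - 445332}{-462 - 126672} = \frac{-444636 - 4 i \sqrt{7}}{-127134} = \left(-444636 - 4 i \sqrt{7}\right) \left(- \frac{1}{127134}\right) = \frac{24702}{7063} + \frac{2 i \sqrt{7}}{63567}$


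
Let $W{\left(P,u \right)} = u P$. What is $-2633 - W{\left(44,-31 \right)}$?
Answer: $-1269$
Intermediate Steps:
$W{\left(P,u \right)} = P u$
$-2633 - W{\left(44,-31 \right)} = -2633 - 44 \left(-31\right) = -2633 - -1364 = -2633 + 1364 = -1269$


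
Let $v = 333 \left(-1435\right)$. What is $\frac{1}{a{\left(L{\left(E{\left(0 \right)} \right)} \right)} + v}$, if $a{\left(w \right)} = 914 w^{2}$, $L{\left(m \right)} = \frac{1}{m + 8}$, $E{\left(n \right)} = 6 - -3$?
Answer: $- \frac{289}{138099181} \approx -2.0927 \cdot 10^{-6}$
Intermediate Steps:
$E{\left(n \right)} = 9$ ($E{\left(n \right)} = 6 + 3 = 9$)
$L{\left(m \right)} = \frac{1}{8 + m}$
$v = -477855$
$\frac{1}{a{\left(L{\left(E{\left(0 \right)} \right)} \right)} + v} = \frac{1}{914 \left(\frac{1}{8 + 9}\right)^{2} - 477855} = \frac{1}{914 \left(\frac{1}{17}\right)^{2} - 477855} = \frac{1}{\frac{914}{289} - 477855} = \frac{1}{- \frac{138099181}{289}} = - \frac{289}{138099181}$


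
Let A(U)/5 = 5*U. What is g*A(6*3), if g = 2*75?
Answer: 67500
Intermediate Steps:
A(U) = 25*U (A(U) = 5*(5*U) = 25*U)
g = 150
g*A(6*3) = 150*(25*(6*3)) = 150*(25*18) = 150*450 = 67500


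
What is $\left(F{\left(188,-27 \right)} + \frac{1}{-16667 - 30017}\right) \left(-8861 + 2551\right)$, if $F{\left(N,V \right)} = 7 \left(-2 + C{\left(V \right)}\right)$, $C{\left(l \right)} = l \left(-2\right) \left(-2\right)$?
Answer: $\frac{113411778555}{23342} \approx 4.8587 \cdot 10^{6}$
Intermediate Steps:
$C{\left(l \right)} = 4 l$ ($C{\left(l \right)} = - 2 l \left(-2\right) = 4 l$)
$F{\left(N,V \right)} = -14 + 28 V$ ($F{\left(N,V \right)} = 7 \left(-2 + 4 V\right) = -14 + 28 V$)
$\left(F{\left(188,-27 \right)} + \frac{1}{-16667 - 30017}\right) \left(-8861 + 2551\right) = \left(\left(-14 + 28 \left(-27\right)\right) + \frac{1}{-16667 - 30017}\right) \left(-8861 + 2551\right) = \left(\left(-14 - 756\right) + \frac{1}{-46684}\right) \left(-6310\right) = \left(-770 - \frac{1}{46684}\right) \left(-6310\right) = \left(- \frac{35946681}{46684}\right) \left(-6310\right) = \frac{113411778555}{23342}$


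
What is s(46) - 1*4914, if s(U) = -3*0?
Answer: -4914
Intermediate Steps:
s(U) = 0
s(46) - 1*4914 = 0 - 1*4914 = 0 - 4914 = -4914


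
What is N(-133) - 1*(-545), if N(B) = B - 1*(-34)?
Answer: 446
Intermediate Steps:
N(B) = 34 + B (N(B) = B + 34 = 34 + B)
N(-133) - 1*(-545) = (34 - 133) - 1*(-545) = -99 + 545 = 446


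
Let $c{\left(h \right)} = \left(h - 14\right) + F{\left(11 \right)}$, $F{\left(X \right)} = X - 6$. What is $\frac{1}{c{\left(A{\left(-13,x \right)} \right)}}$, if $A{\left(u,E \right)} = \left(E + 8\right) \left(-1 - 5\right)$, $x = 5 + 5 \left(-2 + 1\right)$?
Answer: $- \frac{1}{57} \approx -0.017544$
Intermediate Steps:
$x = 0$ ($x = 5 + 5 \left(-1\right) = 5 - 5 = 0$)
$A{\left(u,E \right)} = -48 - 6 E$ ($A{\left(u,E \right)} = \left(8 + E\right) \left(-6\right) = -48 - 6 E$)
$F{\left(X \right)} = -6 + X$ ($F{\left(X \right)} = X - 6 = -6 + X$)
$c{\left(h \right)} = -9 + h$ ($c{\left(h \right)} = \left(h - 14\right) + \left(-6 + 11\right) = \left(-14 + h\right) + 5 = -9 + h$)
$\frac{1}{c{\left(A{\left(-13,x \right)} \right)}} = \frac{1}{-9 - 48} = \frac{1}{-57} = - \frac{1}{57}$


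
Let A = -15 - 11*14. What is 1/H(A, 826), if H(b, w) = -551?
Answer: -1/551 ≈ -0.0018149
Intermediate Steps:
A = -169 (A = -15 - 154 = -169)
1/H(A, 826) = 1/(-551) = -1/551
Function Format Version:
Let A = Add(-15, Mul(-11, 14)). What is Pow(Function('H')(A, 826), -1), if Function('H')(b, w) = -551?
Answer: Rational(-1, 551) ≈ -0.0018149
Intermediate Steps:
A = -169 (A = Add(-15, -154) = -169)
Pow(Function('H')(A, 826), -1) = Pow(-551, -1) = Rational(-1, 551)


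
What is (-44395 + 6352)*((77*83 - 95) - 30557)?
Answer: 922961223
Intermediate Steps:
(-44395 + 6352)*((77*83 - 95) - 30557) = -38043*((6391 - 95) - 30557) = -38043*(6296 - 30557) = -38043*(-24261) = 922961223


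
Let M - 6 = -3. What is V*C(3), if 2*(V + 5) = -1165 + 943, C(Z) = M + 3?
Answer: -696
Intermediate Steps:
M = 3 (M = 6 - 3 = 3)
C(Z) = 6 (C(Z) = 3 + 3 = 6)
V = -116 (V = -5 + (-1165 + 943)/2 = -5 + (1/2)*(-222) = -5 - 111 = -116)
V*C(3) = -116*6 = -696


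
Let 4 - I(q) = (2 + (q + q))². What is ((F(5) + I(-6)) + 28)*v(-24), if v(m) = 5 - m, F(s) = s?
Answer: -1827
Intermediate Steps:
I(q) = 4 - (2 + 2*q)² (I(q) = 4 - (2 + (q + q))² = 4 - (2 + 2*q)²)
((F(5) + I(-6)) + 28)*v(-24) = ((5 + (4 - 4*(1 - 6)²)) + 28)*(5 - 1*(-24)) = ((5 + (4 - 4*(-5)²)) + 28)*(5 + 24) = ((5 + (4 - 4*25)) + 28)*29 = ((5 + (4 - 100)) + 28)*29 = ((5 - 96) + 28)*29 = (-91 + 28)*29 = -63*29 = -1827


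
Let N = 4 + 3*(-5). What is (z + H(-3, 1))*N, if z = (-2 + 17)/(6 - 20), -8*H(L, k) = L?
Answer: 429/56 ≈ 7.6607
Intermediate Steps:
H(L, k) = -L/8
N = -11 (N = 4 - 15 = -11)
z = -15/14 (z = 15/(-14) = 15*(-1/14) = -15/14 ≈ -1.0714)
(z + H(-3, 1))*N = (-15/14 - 1/8*(-3))*(-11) = (-15/14 + 3/8)*(-11) = -39/56*(-11) = 429/56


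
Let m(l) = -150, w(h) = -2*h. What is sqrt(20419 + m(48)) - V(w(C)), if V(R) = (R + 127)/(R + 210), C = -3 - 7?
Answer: -147/230 + sqrt(20269) ≈ 141.73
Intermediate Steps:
C = -10
V(R) = (127 + R)/(210 + R)
sqrt(20419 + m(48)) - V(w(C)) = sqrt(20419 - 150) - (127 - 2*(-10))/(210 - 2*(-10)) = sqrt(20269) - (127 + 20)/(210 + 20) = sqrt(20269) - 147/230 = -147/230 + sqrt(20269)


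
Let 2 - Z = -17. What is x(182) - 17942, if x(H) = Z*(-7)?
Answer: -18075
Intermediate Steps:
Z = 19 (Z = 2 - 1*(-17) = 2 + 17 = 19)
x(H) = -133 (x(H) = 19*(-7) = -133)
x(182) - 17942 = -133 - 17942 = -18075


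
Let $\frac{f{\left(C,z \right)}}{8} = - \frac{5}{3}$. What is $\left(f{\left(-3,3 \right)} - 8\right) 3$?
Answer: $-64$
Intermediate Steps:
$f{\left(C,z \right)} = - \frac{40}{3}$ ($f{\left(C,z \right)} = 8 \left(- \frac{5}{3}\right) = - \frac{40}{3}$)
$\left(f{\left(-3,3 \right)} - 8\right) 3 = \left(- \frac{40}{3} - 8\right) 3 = \left(- \frac{64}{3}\right) 3 = -64$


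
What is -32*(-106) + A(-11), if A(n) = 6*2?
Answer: 3404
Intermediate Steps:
A(n) = 12
-32*(-106) + A(-11) = -32*(-106) + 12 = 3392 + 12 = 3404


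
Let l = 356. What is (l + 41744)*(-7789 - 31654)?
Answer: -1660550300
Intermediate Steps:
(l + 41744)*(-7789 - 31654) = (356 + 41744)*(-7789 - 31654) = 42100*(-39443) = -1660550300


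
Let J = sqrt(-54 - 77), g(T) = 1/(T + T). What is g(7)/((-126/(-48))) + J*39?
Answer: 4/147 + 39*I*sqrt(131) ≈ 0.027211 + 446.38*I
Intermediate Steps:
g(T) = 1/(2*T)
J = I*sqrt(131) (J = sqrt(-131) = I*sqrt(131) ≈ 11.446*I)
g(7)/((-126/(-48))) + J*39 = ((1/2)/7)/((-126/(-48))) + (I*sqrt(131))*39 = ((1/2)*(1/7))/((-126*(-1/48))) + 39*I*sqrt(131) = 1/(14*(21/8)) + 39*I*sqrt(131) = (1/14)*(8/21) + 39*I*sqrt(131) = 4/147 + 39*I*sqrt(131)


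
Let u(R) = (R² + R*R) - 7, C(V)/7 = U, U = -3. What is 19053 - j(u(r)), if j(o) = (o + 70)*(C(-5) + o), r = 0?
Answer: 20817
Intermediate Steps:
C(V) = -21 (C(V) = 7*(-3) = -21)
u(R) = -7 + 2*R² (u(R) = (R² + R²) - 7 = 2*R² - 7 = -7 + 2*R²)
j(o) = (-21 + o)*(70 + o) (j(o) = (o + 70)*(-21 + o) = (70 + o)*(-21 + o) = (-21 + o)*(70 + o))
19053 - j(u(r)) = 19053 - (-1470 + (-7 + 2*0²)² + 49*(-7 + 2*0²)) = 19053 - (-1470 + (-7 + 2*0)² + 49*(-7 + 2*0)) = 19053 - (-1470 + (-7 + 0)² + 49*(-7 + 0)) = 19053 - (-1470 + (-7)² + 49*(-7)) = 19053 - (-1470 + 49 - 343) = 19053 - 1*(-1764) = 19053 + 1764 = 20817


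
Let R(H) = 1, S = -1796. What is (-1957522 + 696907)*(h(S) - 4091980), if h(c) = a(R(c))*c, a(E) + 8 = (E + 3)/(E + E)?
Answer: 5144826980460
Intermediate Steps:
a(E) = -8 + (3 + E)/(2*E) (a(E) = -8 + (E + 3)/(E + E) = -8 + (3 + E)/((2*E)) = -8 + (3 + E)*(1/(2*E)) = -8 + (3 + E)/(2*E))
h(c) = -6*c (h(c) = ((3/2)*(1 - 5*1)/1)*c = ((3/2)*1*(1 - 5))*c = ((3/2)*1*(-4))*c = -6*c)
(-1957522 + 696907)*(h(S) - 4091980) = (-1957522 + 696907)*(-6*(-1796) - 4091980) = -1260615*(10776 - 4091980) = -1260615*(-4081204) = 5144826980460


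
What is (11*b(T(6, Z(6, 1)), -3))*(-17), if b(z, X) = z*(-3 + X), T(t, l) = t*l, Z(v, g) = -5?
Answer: -33660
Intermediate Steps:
T(t, l) = l*t
(11*b(T(6, Z(6, 1)), -3))*(-17) = (11*((-5*6)*(-3 - 3)))*(-17) = (11*(-30*(-6)))*(-17) = (11*180)*(-17) = 1980*(-17) = -33660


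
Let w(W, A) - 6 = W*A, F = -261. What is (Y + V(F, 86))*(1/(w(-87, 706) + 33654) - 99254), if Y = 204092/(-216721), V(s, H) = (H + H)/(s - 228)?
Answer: 188857120454136500/1471060754289 ≈ 1.2838e+5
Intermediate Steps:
V(s, H) = 2*H/(-228 + s) (V(s, H) = (2*H)/(-228 + s) = 2*H/(-228 + s))
w(W, A) = 6 + A*W (w(W, A) = 6 + W*A = 6 + A*W)
Y = -204092/216721 (Y = 204092*(-1/216721) = -204092/216721 ≈ -0.94173)
(Y + V(F, 86))*(1/(w(-87, 706) + 33654) - 99254) = (-204092/216721 + 2*86/(-228 - 261))*(1/((6 + 706*(-87)) + 33654) - 99254) = (-204092/216721 + 2*86/(-489))*(1/((6 - 61422) + 33654) - 99254) = (-204092/216721 + 2*86*(-1/489))*(1/(-61416 + 33654) - 99254) = (-204092/216721 - 172/489)*(1/(-27762) - 99254) = -137077000*(-1/27762 - 99254)/105976569 = -137077000/105976569*(-2755489549/27762) = 188857120454136500/1471060754289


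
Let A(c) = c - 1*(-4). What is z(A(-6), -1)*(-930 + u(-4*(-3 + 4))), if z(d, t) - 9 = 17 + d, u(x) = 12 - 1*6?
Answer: -22176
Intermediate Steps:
A(c) = 4 + c (A(c) = c + 4 = 4 + c)
u(x) = 6 (u(x) = 12 - 6 = 6)
z(d, t) = 26 + d (z(d, t) = 9 + (17 + d) = 26 + d)
z(A(-6), -1)*(-930 + u(-4*(-3 + 4))) = (26 + (4 - 6))*(-930 + 6) = (26 - 2)*(-924) = 24*(-924) = -22176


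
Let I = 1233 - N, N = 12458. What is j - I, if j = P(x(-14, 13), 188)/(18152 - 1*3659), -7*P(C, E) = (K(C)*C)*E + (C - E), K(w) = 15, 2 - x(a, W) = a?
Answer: 1138742527/101451 ≈ 11225.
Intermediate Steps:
x(a, W) = 2 - a
P(C, E) = -C/7 + E/7 - 15*C*E/7 (P(C, E) = -((15*C)*E + (C - E))/7 = -(15*C*E + (C - E))/7 = -(C - E + 15*C*E)/7 = -C/7 + E/7 - 15*C*E/7)
I = -11225 (I = 1233 - 1*12458 = 1233 - 12458 = -11225)
j = -44948/101451 (j = (-(2 - 1*(-14))/7 + (⅐)*188 - 15/7*(2 - 1*(-14))*188)/(18152 - 1*3659) = (-(2 + 14)/7 + 188/7 - 15/7*(2 + 14)*188)/(18152 - 3659) = (-⅐*16 + 188/7 - 15/7*16*188)/14493 = (-16/7 + 188/7 - 45120/7)*(1/14493) = -44948/7*1/14493 = -44948/101451 ≈ -0.44305)
j - I = -44948/101451 - 1*(-11225) = -44948/101451 + 11225 = 1138742527/101451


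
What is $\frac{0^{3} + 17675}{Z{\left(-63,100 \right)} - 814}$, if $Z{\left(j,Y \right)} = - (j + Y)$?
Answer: $- \frac{17675}{851} \approx -20.77$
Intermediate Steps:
$Z{\left(j,Y \right)} = - Y - j$ ($Z{\left(j,Y \right)} = - (Y + j) = - Y - j$)
$\frac{0^{3} + 17675}{Z{\left(-63,100 \right)} - 814} = \frac{0^{3} + 17675}{\left(\left(-1\right) 100 - -63\right) - 814} = \frac{0 + 17675}{\left(-100 + 63\right) - 814} = \frac{17675}{-37 - 814} = \frac{17675}{-851} = 17675 \left(- \frac{1}{851}\right) = - \frac{17675}{851}$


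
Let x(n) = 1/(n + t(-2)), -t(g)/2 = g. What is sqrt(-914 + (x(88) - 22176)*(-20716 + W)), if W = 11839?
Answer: sqrt(416545902637)/46 ≈ 14031.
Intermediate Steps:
t(g) = -2*g
x(n) = 1/(4 + n) (x(n) = 1/(n - 2*(-2)) = 1/(n + 4) = 1/(4 + n))
sqrt(-914 + (x(88) - 22176)*(-20716 + W)) = sqrt(-914 + (1/(4 + 88) - 22176)*(-20716 + 11839)) = sqrt(-914 + (1/92 - 22176)*(-8877)) = sqrt(-914 - 2040191/92*(-8877)) = sqrt(-914 + 18110775507/92) = sqrt(18110691419/92) = sqrt(416545902637)/46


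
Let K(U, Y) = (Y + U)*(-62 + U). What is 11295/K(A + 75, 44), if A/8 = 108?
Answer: 11295/862091 ≈ 0.013102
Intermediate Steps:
A = 864 (A = 8*108 = 864)
K(U, Y) = (-62 + U)*(U + Y) (K(U, Y) = (U + Y)*(-62 + U) = (-62 + U)*(U + Y))
11295/K(A + 75, 44) = 11295/((864 + 75)**2 - 62*(864 + 75) - 62*44 + (864 + 75)*44) = 11295/(939**2 - 62*939 - 2728 + 939*44) = 11295/(881721 - 58218 - 2728 + 41316) = 11295/862091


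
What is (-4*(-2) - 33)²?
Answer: 625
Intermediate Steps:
(-4*(-2) - 33)² = (8 - 33)² = (-25)² = 625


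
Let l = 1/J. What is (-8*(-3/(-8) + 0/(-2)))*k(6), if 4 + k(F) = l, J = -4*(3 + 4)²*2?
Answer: 4707/392 ≈ 12.008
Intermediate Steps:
J = -392 (J = -4*7²*2 = -4*49*2 = -196*2 = -392)
l = -1/392 (l = 1/(-392) = 1*(-1/392) = -1/392 ≈ -0.0025510)
k(F) = -1569/392 (k(F) = -4 - 1/392 = -1569/392)
(-8*(-3/(-8) + 0/(-2)))*k(6) = -8*(-3/(-8) + 0/(-2))*(-1569/392) = -8*(-3*(-⅛) + 0*(-½))*(-1569/392) = -8*(3/8 + 0)*(-1569/392) = -8*3/8*(-1569/392) = -3*(-1569/392) = 4707/392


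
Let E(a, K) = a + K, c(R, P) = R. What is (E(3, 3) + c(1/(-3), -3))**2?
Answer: 289/9 ≈ 32.111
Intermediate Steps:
E(a, K) = K + a
(E(3, 3) + c(1/(-3), -3))**2 = ((3 + 3) + 1/(-3))**2 = (6 - 1/3)**2 = (17/3)**2 = 289/9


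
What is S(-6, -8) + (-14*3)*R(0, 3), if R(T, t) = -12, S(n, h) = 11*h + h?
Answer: 408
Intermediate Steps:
S(n, h) = 12*h
S(-6, -8) + (-14*3)*R(0, 3) = 12*(-8) - 14*3*(-12) = -96 - 42*(-12) = -96 + 504 = 408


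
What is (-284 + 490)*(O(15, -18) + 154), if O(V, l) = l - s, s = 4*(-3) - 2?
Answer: 30900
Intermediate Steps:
s = -14 (s = -12 - 2 = -14)
O(V, l) = 14 + l (O(V, l) = l - 1*(-14) = l + 14 = 14 + l)
(-284 + 490)*(O(15, -18) + 154) = (-284 + 490)*((14 - 18) + 154) = 206*(-4 + 154) = 206*150 = 30900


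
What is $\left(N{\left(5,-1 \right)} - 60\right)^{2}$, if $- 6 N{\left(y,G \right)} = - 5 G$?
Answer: $\frac{133225}{36} \approx 3700.7$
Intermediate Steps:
$N{\left(y,G \right)} = \frac{5 G}{6}$ ($N{\left(y,G \right)} = - \frac{\left(-5\right) G}{6} = \frac{5 G}{6}$)
$\left(N{\left(5,-1 \right)} - 60\right)^{2} = \left(\frac{5}{6} \left(-1\right) - 60\right)^{2} = \left(- \frac{5}{6} - 60\right)^{2} = \left(- \frac{365}{6}\right)^{2} = \frac{133225}{36}$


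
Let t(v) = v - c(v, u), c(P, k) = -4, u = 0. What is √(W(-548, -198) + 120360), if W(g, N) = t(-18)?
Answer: √120346 ≈ 346.91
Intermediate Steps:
t(v) = 4 + v (t(v) = v - 1*(-4) = v + 4 = 4 + v)
W(g, N) = -14 (W(g, N) = 4 - 18 = -14)
√(W(-548, -198) + 120360) = √(-14 + 120360) = √120346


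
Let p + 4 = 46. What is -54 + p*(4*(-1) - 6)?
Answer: -474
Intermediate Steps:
p = 42 (p = -4 + 46 = 42)
-54 + p*(4*(-1) - 6) = -54 + 42*(4*(-1) - 6) = -54 + 42*(-4 - 6) = -54 + 42*(-10) = -54 - 420 = -474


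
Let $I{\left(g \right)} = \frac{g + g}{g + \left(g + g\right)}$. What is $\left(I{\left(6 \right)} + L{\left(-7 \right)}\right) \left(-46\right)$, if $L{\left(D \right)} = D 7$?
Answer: $\frac{6670}{3} \approx 2223.3$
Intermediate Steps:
$I{\left(g \right)} = \frac{2}{3}$ ($I{\left(g \right)} = \frac{2 g}{g + 2 g} = \frac{2 g}{3 g} = 2 g \frac{1}{3 g} = \frac{2}{3}$)
$L{\left(D \right)} = 7 D$
$\left(I{\left(6 \right)} + L{\left(-7 \right)}\right) \left(-46\right) = \left(\frac{2}{3} + 7 \left(-7\right)\right) \left(-46\right) = \left(\frac{2}{3} - 49\right) \left(-46\right) = \left(- \frac{145}{3}\right) \left(-46\right) = \frac{6670}{3}$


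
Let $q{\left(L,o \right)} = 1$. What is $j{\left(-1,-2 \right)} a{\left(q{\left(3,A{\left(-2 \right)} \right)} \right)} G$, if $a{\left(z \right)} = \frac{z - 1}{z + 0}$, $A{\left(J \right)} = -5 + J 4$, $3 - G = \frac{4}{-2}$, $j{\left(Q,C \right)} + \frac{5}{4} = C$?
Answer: $0$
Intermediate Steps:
$j{\left(Q,C \right)} = - \frac{5}{4} + C$
$G = 5$ ($G = 3 - \frac{4}{-2} = 3 - 4 \left(- \frac{1}{2}\right) = 3 - -2 = 3 + 2 = 5$)
$A{\left(J \right)} = -5 + 4 J$
$a{\left(z \right)} = \frac{-1 + z}{z}$
$j{\left(-1,-2 \right)} a{\left(q{\left(3,A{\left(-2 \right)} \right)} \right)} G = \left(- \frac{5}{4} - 2\right) \frac{-1 + 1}{1} \cdot 5 = - \frac{13 \cdot 1 \cdot 0}{4} \cdot 5 = \left(- \frac{13}{4}\right) 0 \cdot 5 = 0 \cdot 5 = 0$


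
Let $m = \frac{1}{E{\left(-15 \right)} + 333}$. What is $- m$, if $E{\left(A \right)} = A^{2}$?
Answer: $- \frac{1}{558} \approx -0.0017921$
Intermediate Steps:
$m = \frac{1}{558}$ ($m = \frac{1}{\left(-15\right)^{2} + 333} = \frac{1}{225 + 333} = \frac{1}{558} \approx 0.0017921$)
$- m = \left(-1\right) \frac{1}{558} = - \frac{1}{558}$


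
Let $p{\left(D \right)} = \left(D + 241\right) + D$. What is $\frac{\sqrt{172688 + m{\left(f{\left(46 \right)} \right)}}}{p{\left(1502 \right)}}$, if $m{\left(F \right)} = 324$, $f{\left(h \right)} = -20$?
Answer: $\frac{2 \sqrt{43253}}{3245} \approx 0.12818$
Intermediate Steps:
$p{\left(D \right)} = 241 + 2 D$ ($p{\left(D \right)} = \left(241 + D\right) + D = 241 + 2 D$)
$\frac{\sqrt{172688 + m{\left(f{\left(46 \right)} \right)}}}{p{\left(1502 \right)}} = \frac{\sqrt{172688 + 324}}{241 + 2 \cdot 1502} = \frac{\sqrt{173012}}{241 + 3004} = \frac{2 \sqrt{43253}}{3245}$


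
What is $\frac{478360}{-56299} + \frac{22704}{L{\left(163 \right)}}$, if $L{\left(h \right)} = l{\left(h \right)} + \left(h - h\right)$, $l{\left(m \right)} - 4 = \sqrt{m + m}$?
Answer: $- \frac{2630570792}{8726345} + \frac{11352 \sqrt{326}}{155} \approx 1020.9$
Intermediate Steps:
$l{\left(m \right)} = 4 + \sqrt{2} \sqrt{m}$ ($l{\left(m \right)} = 4 + \sqrt{m + m} = 4 + \sqrt{2 m} = 4 + \sqrt{2} \sqrt{m}$)
$L{\left(h \right)} = 4 + \sqrt{2} \sqrt{h}$ ($L{\left(h \right)} = \left(4 + \sqrt{2} \sqrt{h}\right) + \left(h - h\right) = \left(4 + \sqrt{2} \sqrt{h}\right) + 0 = 4 + \sqrt{2} \sqrt{h}$)
$\frac{478360}{-56299} + \frac{22704}{L{\left(163 \right)}} = \frac{478360}{-56299} + \frac{22704}{4 + \sqrt{2} \sqrt{163}} = 478360 \left(- \frac{1}{56299}\right) + \frac{22704}{4 + \sqrt{326}} = - \frac{478360}{56299} + \frac{22704}{4 + \sqrt{326}}$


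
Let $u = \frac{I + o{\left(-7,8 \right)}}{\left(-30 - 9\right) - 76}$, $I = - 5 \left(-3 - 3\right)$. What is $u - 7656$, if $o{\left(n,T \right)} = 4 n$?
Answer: $- \frac{880442}{115} \approx -7656.0$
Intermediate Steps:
$I = 30$ ($I = \left(-5\right) \left(-6\right) = 30$)
$u = - \frac{2}{115}$ ($u = \frac{30 + 4 \left(-7\right)}{\left(-30 - 9\right) - 76} = \frac{30 - 28}{\left(-30 - 9\right) - 76} = \frac{2}{-39 - 76} = \frac{2}{-115} = 2 \left(- \frac{1}{115}\right) = - \frac{2}{115} \approx -0.017391$)
$u - 7656 = - \frac{2}{115} - 7656 = - \frac{880442}{115}$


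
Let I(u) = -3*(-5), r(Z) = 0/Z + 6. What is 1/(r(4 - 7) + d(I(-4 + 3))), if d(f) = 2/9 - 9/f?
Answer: 45/253 ≈ 0.17787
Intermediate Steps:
r(Z) = 6 (r(Z) = 0 + 6 = 6)
I(u) = 15
d(f) = 2/9 - 9/f (d(f) = 2*(⅑) - 9/f = 2/9 - 9/f)
1/(r(4 - 7) + d(I(-4 + 3))) = 1/(6 + (2/9 - 9/15)) = 1/(6 + (2/9 - 9*1/15)) = 1/(6 + (2/9 - ⅗)) = 1/(6 - 17/45) = 1/(253/45) = 45/253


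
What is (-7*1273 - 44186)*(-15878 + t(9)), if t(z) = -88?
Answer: 847746702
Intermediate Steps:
(-7*1273 - 44186)*(-15878 + t(9)) = (-7*1273 - 44186)*(-15878 - 88) = (-8911 - 44186)*(-15966) = -53097*(-15966) = 847746702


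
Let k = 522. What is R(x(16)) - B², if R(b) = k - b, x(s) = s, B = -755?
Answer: -569519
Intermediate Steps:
R(b) = 522 - b
R(x(16)) - B² = (522 - 1*16) - 1*(-755)² = (522 - 16) - 1*570025 = 506 - 570025 = -569519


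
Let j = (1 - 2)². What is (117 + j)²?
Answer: 13924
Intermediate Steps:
j = 1 (j = (-1)² = 1)
(117 + j)² = (117 + 1)² = 118² = 13924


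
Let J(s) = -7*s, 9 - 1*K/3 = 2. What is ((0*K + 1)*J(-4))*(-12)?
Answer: -336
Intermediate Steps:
K = 21 (K = 27 - 3*2 = 27 - 6 = 21)
((0*K + 1)*J(-4))*(-12) = ((0*21 + 1)*(-7*(-4)))*(-12) = ((0 + 1)*28)*(-12) = (1*28)*(-12) = 28*(-12) = -336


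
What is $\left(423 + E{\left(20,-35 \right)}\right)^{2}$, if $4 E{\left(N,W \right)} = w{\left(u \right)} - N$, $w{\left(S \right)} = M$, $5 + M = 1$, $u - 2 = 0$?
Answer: $173889$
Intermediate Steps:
$u = 2$ ($u = 2 + 0 = 2$)
$M = -4$ ($M = -5 + 1 = -4$)
$w{\left(S \right)} = -4$
$E{\left(N,W \right)} = -1 - \frac{N}{4}$ ($E{\left(N,W \right)} = \frac{-4 - N}{4} = -1 - \frac{N}{4}$)
$\left(423 + E{\left(20,-35 \right)}\right)^{2} = \left(423 - 6\right)^{2} = 417^{2} = 173889$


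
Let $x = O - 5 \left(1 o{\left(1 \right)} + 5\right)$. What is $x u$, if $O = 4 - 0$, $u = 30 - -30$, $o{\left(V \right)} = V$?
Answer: $-1560$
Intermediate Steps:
$u = 60$ ($u = 30 + 30 = 60$)
$O = 4$ ($O = 4 + 0 = 4$)
$x = -26$ ($x = 4 - 5 \left(1 \cdot 1 + 5\right) = 4 - 5 \left(1 + 5\right) = 4 - 30 = -26$)
$x u = \left(-26\right) 60 = -1560$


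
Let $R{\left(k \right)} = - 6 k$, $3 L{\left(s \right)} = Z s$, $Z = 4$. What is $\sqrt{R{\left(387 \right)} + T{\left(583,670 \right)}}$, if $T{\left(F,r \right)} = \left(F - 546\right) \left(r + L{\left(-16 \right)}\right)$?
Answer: $\frac{2 \sqrt{48777}}{3} \approx 147.24$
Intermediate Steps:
$L{\left(s \right)} = \frac{4 s}{3}$
$T{\left(F,r \right)} = \left(-546 + F\right) \left(- \frac{64}{3} + r\right)$ ($T{\left(F,r \right)} = \left(F - 546\right) \left(r + \frac{4}{3} \left(-16\right)\right) = \left(-546 + F\right) \left(r - \frac{64}{3}\right) = \left(-546 + F\right) \left(- \frac{64}{3} + r\right)$)
$\sqrt{R{\left(387 \right)} + T{\left(583,670 \right)}} = \sqrt{\left(-6\right) 387 + \left(11648 - 365820 - \frac{37312}{3} + 583 \cdot 670\right)} = \sqrt{-2322 + \left(11648 - 365820 - \frac{37312}{3} + 390610\right)} = \sqrt{-2322 + \frac{72002}{3}} = \sqrt{\frac{65036}{3}} = \frac{2 \sqrt{48777}}{3}$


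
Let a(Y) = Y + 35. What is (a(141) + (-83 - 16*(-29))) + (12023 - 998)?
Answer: 11582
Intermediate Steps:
a(Y) = 35 + Y
(a(141) + (-83 - 16*(-29))) + (12023 - 998) = ((35 + 141) + (-83 - 16*(-29))) + (12023 - 998) = (176 + (-83 + 464)) + 11025 = (176 + 381) + 11025 = 557 + 11025 = 11582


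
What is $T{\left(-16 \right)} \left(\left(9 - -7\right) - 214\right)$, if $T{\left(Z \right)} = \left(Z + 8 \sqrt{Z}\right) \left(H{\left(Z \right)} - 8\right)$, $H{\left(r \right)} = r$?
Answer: $-76032 + 152064 i \approx -76032.0 + 1.5206 \cdot 10^{5} i$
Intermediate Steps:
$T{\left(Z \right)} = \left(-8 + Z\right) \left(Z + 8 \sqrt{Z}\right)$ ($T{\left(Z \right)} = \left(Z + 8 \sqrt{Z}\right) \left(Z - 8\right) = \left(Z + 8 \sqrt{Z}\right) \left(-8 + Z\right) = \left(-8 + Z\right) \left(Z + 8 \sqrt{Z}\right)$)
$T{\left(-16 \right)} \left(\left(9 - -7\right) - 214\right) = \left(\left(-16\right)^{2} - 64 \sqrt{-16} - -128 + 8 \left(-16\right)^{\frac{3}{2}}\right) \left(\left(9 - -7\right) - 214\right) = \left(256 - 64 \cdot 4 i + 128 + 8 \left(- 64 i\right)\right) \left(\left(9 + 7\right) - 214\right) = \left(256 - 256 i + 128 - 512 i\right) \left(16 - 214\right) = \left(384 - 768 i\right) \left(-198\right) = -76032 + 152064 i$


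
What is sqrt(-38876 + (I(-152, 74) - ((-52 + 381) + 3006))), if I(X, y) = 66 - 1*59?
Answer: 2*I*sqrt(10551) ≈ 205.44*I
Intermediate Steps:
I(X, y) = 7 (I(X, y) = 66 - 59 = 7)
sqrt(-38876 + (I(-152, 74) - ((-52 + 381) + 3006))) = sqrt(-38876 + (7 - ((-52 + 381) + 3006))) = sqrt(-38876 + (7 - (329 + 3006))) = sqrt(-38876 + (7 - 1*3335)) = sqrt(-38876 + (7 - 3335)) = sqrt(-38876 - 3328) = sqrt(-42204) = 2*I*sqrt(10551)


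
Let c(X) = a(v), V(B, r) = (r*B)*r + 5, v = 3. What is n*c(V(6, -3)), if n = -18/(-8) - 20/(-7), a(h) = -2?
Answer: -143/14 ≈ -10.214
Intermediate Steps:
V(B, r) = 5 + B*r² (V(B, r) = (B*r)*r + 5 = B*r² + 5 = 5 + B*r²)
c(X) = -2
n = 143/28 (n = -18*(-⅛) - 20*(-⅐) = 9/4 + 20/7 = 143/28 ≈ 5.1071)
n*c(V(6, -3)) = (143/28)*(-2) = -143/14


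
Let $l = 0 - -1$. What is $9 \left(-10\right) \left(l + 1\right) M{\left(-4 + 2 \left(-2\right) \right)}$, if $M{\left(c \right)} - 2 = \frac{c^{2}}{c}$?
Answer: $1080$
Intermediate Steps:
$l = 1$ ($l = 0 + 1 = 1$)
$M{\left(c \right)} = 2 + c$ ($M{\left(c \right)} = 2 + \frac{c^{2}}{c} = 2 + c$)
$9 \left(-10\right) \left(l + 1\right) M{\left(-4 + 2 \left(-2\right) \right)} = 9 \left(-10\right) \left(1 + 1\right) \left(2 + \left(-4 + 2 \left(-2\right)\right)\right) = - 90 \cdot 2 \left(2 - 8\right) = - 90 \cdot 2 \left(-6\right) = \left(-90\right) \left(-12\right) = 1080$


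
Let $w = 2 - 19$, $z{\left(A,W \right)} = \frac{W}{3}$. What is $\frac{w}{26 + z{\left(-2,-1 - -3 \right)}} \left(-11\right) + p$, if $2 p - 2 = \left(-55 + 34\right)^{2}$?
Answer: $\frac{18281}{80} \approx 228.51$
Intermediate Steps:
$z{\left(A,W \right)} = \frac{W}{3}$ ($z{\left(A,W \right)} = W \frac{1}{3} = \frac{W}{3}$)
$w = -17$ ($w = 2 - 19 = -17$)
$p = \frac{443}{2}$ ($p = 1 + \frac{\left(-55 + 34\right)^{2}}{2} = 1 + \frac{\left(-21\right)^{2}}{2} = 1 + \frac{1}{2} \cdot 441 = 1 + \frac{441}{2} = \frac{443}{2} \approx 221.5$)
$\frac{w}{26 + z{\left(-2,-1 - -3 \right)}} \left(-11\right) + p = \frac{1}{26 + \frac{-1 - -3}{3}} \left(-17\right) \left(-11\right) + \frac{443}{2} = \frac{1}{26 + \frac{-1 + 3}{3}} \left(-17\right) \left(-11\right) + \frac{443}{2} = \frac{1}{26 + \frac{1}{3} \cdot 2} \left(-17\right) \left(-11\right) + \frac{443}{2} = \frac{1}{26 + \frac{2}{3}} \left(-17\right) \left(-11\right) + \frac{443}{2} = \frac{1}{\frac{80}{3}} \left(-17\right) \left(-11\right) + \frac{443}{2} = \frac{3}{80} \left(-17\right) \left(-11\right) + \frac{443}{2} = \left(- \frac{51}{80}\right) \left(-11\right) + \frac{443}{2} = \frac{561}{80} + \frac{443}{2} = \frac{18281}{80}$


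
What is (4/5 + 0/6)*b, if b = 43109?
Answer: 172436/5 ≈ 34487.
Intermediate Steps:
(4/5 + 0/6)*b = (4/5 + 0/6)*43109 = (4*(⅕) + 0*(⅙))*43109 = (⅘ + 0)*43109 = (⅘)*43109 = 172436/5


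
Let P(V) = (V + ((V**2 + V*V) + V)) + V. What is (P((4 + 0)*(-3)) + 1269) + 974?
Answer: 2495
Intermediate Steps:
P(V) = 2*V**2 + 3*V (P(V) = (V + ((V**2 + V**2) + V)) + V = (V + (2*V**2 + V)) + V = (V + (V + 2*V**2)) + V = (2*V + 2*V**2) + V = 2*V**2 + 3*V)
(P((4 + 0)*(-3)) + 1269) + 974 = (((4 + 0)*(-3))*(3 + 2*((4 + 0)*(-3))) + 1269) + 974 = ((4*(-3))*(3 + 2*(4*(-3))) + 1269) + 974 = (-12*(3 + 2*(-12)) + 1269) + 974 = (-12*(3 - 24) + 1269) + 974 = (-12*(-21) + 1269) + 974 = (252 + 1269) + 974 = 1521 + 974 = 2495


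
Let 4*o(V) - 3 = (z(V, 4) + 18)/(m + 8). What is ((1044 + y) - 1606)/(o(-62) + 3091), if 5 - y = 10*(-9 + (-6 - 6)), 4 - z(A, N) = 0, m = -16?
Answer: -5552/49457 ≈ -0.11226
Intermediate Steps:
z(A, N) = 4 (z(A, N) = 4 - 1*0 = 4 + 0 = 4)
o(V) = 1/16 (o(V) = ¾ + ((4 + 18)/(-16 + 8))/4 = ¾ + (22/(-8))/4 = ¾ + (22*(-⅛))/4 = ¾ + (¼)*(-11/4) = ¾ - 11/16 = 1/16)
y = 215 (y = 5 - 10*(-9 + (-6 - 6)) = 5 - 10*(-9 - 12) = 5 - 10*(-21) = 5 - 1*(-210) = 5 + 210 = 215)
((1044 + y) - 1606)/(o(-62) + 3091) = ((1044 + 215) - 1606)/(1/16 + 3091) = (1259 - 1606)/(49457/16) = -347*16/49457 = -5552/49457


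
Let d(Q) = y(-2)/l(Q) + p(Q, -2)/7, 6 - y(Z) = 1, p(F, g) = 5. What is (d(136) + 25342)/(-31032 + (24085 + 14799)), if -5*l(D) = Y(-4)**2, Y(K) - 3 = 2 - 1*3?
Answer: 709421/219856 ≈ 3.2268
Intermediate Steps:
Y(K) = 2 (Y(K) = 3 + (2 - 1*3) = 3 + (2 - 3) = 3 - 1 = 2)
y(Z) = 5 (y(Z) = 6 - 1*1 = 6 - 1 = 5)
l(D) = -4/5 (l(D) = -1/5*2**2 = -1/5*4 = -4/5)
d(Q) = -155/28 (d(Q) = 5/(-4/5) + 5/7 = 5*(-5/4) + 5*(1/7) = -25/4 + 5/7 = -155/28)
(d(136) + 25342)/(-31032 + (24085 + 14799)) = (-155/28 + 25342)/(-31032 + (24085 + 14799)) = 709421/(28*(-31032 + 38884)) = (709421/28)/7852 = (709421/28)*(1/7852) = 709421/219856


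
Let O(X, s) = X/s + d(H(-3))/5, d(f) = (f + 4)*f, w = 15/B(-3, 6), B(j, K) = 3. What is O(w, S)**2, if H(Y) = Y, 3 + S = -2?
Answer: 64/25 ≈ 2.5600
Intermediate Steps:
S = -5 (S = -3 - 2 = -5)
w = 5 (w = 15/3 = 15*(1/3) = 5)
d(f) = f*(4 + f) (d(f) = (4 + f)*f = f*(4 + f))
O(X, s) = -3/5 + X/s (O(X, s) = X/s - 3*(4 - 3)/5 = X/s - 3*1*(1/5) = X/s - 3*1/5 = X/s - 3/5 = -3/5 + X/s)
O(w, S)**2 = (-3/5 + 5/(-5))**2 = (-3/5 + 5*(-1/5))**2 = (-3/5 - 1)**2 = (-8/5)**2 = 64/25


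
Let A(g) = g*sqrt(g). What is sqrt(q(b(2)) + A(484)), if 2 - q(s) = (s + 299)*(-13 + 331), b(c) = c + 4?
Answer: 2*I*sqrt(21585) ≈ 293.84*I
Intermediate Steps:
b(c) = 4 + c
A(g) = g**(3/2)
q(s) = -95080 - 318*s (q(s) = 2 - (s + 299)*(-13 + 331) = 2 - (299 + s)*318 = 2 - (95082 + 318*s) = 2 + (-95082 - 318*s) = -95080 - 318*s)
sqrt(q(b(2)) + A(484)) = sqrt((-95080 - 318*(4 + 2)) + 484**(3/2)) = sqrt((-95080 - 318*6) + 10648) = sqrt((-95080 - 1908) + 10648) = sqrt(-96988 + 10648) = sqrt(-86340) = 2*I*sqrt(21585)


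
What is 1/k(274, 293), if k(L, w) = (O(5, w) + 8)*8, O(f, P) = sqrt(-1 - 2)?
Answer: 1/67 - I*sqrt(3)/536 ≈ 0.014925 - 0.0032314*I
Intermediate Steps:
O(f, P) = I*sqrt(3) (O(f, P) = sqrt(-3) = I*sqrt(3))
k(L, w) = 64 + 8*I*sqrt(3) (k(L, w) = (I*sqrt(3) + 8)*8 = (8 + I*sqrt(3))*8 = 64 + 8*I*sqrt(3))
1/k(274, 293) = 1/(64 + 8*I*sqrt(3))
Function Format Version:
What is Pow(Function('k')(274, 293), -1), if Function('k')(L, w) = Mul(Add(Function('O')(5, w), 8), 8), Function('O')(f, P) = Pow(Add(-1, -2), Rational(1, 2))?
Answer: Add(Rational(1, 67), Mul(Rational(-1, 536), I, Pow(3, Rational(1, 2)))) ≈ Add(0.014925, Mul(-0.0032314, I))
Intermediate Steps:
Function('O')(f, P) = Mul(I, Pow(3, Rational(1, 2))) (Function('O')(f, P) = Pow(-3, Rational(1, 2)) = Mul(I, Pow(3, Rational(1, 2))))
Function('k')(L, w) = Add(64, Mul(8, I, Pow(3, Rational(1, 2)))) (Function('k')(L, w) = Mul(Add(Mul(I, Pow(3, Rational(1, 2))), 8), 8) = Mul(Add(8, Mul(I, Pow(3, Rational(1, 2)))), 8) = Add(64, Mul(8, I, Pow(3, Rational(1, 2)))))
Pow(Function('k')(274, 293), -1) = Pow(Add(64, Mul(8, I, Pow(3, Rational(1, 2)))), -1)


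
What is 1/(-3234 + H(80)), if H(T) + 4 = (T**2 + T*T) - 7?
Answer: 1/9555 ≈ 0.00010466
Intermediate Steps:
H(T) = -11 + 2*T**2 (H(T) = -4 + ((T**2 + T*T) - 7) = -4 + ((T**2 + T**2) - 7) = -4 + (2*T**2 - 7) = -4 + (-7 + 2*T**2) = -11 + 2*T**2)
1/(-3234 + H(80)) = 1/(-3234 + (-11 + 2*80**2)) = 1/(-3234 + (-11 + 2*6400)) = 1/(-3234 + (-11 + 12800)) = 1/(-3234 + 12789) = 1/9555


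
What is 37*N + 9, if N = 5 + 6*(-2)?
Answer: -250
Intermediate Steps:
N = -7 (N = 5 - 12 = -7)
37*N + 9 = 37*(-7) + 9 = -259 + 9 = -250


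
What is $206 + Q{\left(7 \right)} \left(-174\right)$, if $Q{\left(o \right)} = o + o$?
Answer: $-2230$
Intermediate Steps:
$Q{\left(o \right)} = 2 o$
$206 + Q{\left(7 \right)} \left(-174\right) = 206 + 2 \cdot 7 \left(-174\right) = 206 + 14 \left(-174\right) = 206 - 2436 = -2230$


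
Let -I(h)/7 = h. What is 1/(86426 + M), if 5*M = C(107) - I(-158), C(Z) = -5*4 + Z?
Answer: 5/431111 ≈ 1.1598e-5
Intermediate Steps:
I(h) = -7*h
C(Z) = -20 + Z
M = -1019/5 (M = ((-20 + 107) - (-7)*(-158))/5 = (87 - 1*1106)/5 = (87 - 1106)/5 = (⅕)*(-1019) = -1019/5 ≈ -203.80)
1/(86426 + M) = 1/(86426 - 1019/5) = 1/(431111/5) = 5/431111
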